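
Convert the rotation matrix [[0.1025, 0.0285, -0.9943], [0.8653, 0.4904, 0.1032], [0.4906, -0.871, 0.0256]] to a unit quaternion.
0.6361 - 0.3829i - 0.5836j + 0.3289k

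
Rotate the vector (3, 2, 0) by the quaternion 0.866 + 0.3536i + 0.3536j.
(2.75, 2.25, -0.612)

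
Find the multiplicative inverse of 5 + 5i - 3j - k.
0.0833 - 0.0833i + 0.05j + 0.0167k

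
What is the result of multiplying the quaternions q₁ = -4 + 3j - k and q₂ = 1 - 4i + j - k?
-8 + 14i + 3j + 15k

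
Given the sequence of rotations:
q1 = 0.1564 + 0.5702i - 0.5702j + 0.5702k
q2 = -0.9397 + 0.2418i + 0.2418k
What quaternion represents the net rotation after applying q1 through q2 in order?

q2 · q1 = -0.4227 - 0.3601i + 0.5358j - 0.6359k
-0.4227 - 0.3601i + 0.5358j - 0.6359k


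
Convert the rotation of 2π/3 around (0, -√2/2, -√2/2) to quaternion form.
0.5 - 0.6124j - 0.6124k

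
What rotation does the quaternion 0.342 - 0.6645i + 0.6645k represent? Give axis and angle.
axis = (-√2/2, 0, √2/2), θ = 140°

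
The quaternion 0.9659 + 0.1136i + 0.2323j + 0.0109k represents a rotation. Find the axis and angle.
axis = (0.4389, 0.8975, 0.0421), θ = π/6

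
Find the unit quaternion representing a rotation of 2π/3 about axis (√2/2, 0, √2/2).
0.5 + 0.6124i + 0.6124k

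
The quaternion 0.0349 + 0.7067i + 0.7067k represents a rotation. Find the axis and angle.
axis = (√2/2, 0, √2/2), θ = 176°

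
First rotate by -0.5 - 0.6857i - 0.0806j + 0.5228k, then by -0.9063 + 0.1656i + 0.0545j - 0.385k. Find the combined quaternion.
0.7724 + 0.5361i + 0.2232j - 0.2573k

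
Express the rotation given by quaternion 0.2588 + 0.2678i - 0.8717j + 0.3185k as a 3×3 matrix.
[[-0.7226, -0.6317, -0.2806], [-0.302, 0.6537, -0.6939], [0.6218, -0.4167, -0.6632]]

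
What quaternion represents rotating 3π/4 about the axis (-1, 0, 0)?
0.3827 - 0.9239i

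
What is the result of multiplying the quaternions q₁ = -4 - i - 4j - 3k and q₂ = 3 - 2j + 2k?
-14 - 17i - 2j - 15k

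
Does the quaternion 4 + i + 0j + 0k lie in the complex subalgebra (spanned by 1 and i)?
Yes. The quaternion 4 + i has j- and k-coefficients y = z = 0, so it lies in the complex subalgebra spanned by 1 and i.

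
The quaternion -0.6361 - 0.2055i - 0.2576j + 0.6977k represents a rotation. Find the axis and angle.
axis = (-0.2663, -0.3338, 0.9042), θ = 259°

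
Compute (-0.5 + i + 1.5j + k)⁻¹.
-0.1111 - 0.2222i - 0.3333j - 0.2222k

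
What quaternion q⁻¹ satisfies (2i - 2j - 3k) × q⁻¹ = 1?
-0.1176i + 0.1176j + 0.1765k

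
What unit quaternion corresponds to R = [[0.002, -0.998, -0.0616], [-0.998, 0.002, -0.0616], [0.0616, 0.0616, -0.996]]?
-0.0436 - 0.7064i + 0.7064j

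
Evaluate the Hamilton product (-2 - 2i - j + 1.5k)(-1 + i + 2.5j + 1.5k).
4.25 - 5.25i + 0.5j - 8.5k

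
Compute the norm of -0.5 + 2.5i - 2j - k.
3.391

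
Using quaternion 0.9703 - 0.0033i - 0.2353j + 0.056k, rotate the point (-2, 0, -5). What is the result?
(0.519, -0.121, -5.359)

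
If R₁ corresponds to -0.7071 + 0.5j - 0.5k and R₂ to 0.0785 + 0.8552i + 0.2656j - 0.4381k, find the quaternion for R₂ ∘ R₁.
-0.4074 - 0.5185i + 0.279j + 0.6981k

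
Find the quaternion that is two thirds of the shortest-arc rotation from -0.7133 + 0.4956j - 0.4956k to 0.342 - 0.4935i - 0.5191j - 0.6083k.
-0.5972 + 0.3986i + 0.6423j + 0.2683k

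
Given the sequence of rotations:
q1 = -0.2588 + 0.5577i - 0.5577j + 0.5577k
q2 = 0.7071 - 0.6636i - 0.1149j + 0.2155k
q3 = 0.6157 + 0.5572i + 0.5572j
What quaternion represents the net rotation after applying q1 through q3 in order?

q2 · q1 = 0.0028 + 0.6222i + 0.1257j + 0.7727k
q3 · q2 · q1 = -0.415 + 0.8152i - 0.3516j + 0.1991k
-0.415 + 0.8152i - 0.3516j + 0.1991k


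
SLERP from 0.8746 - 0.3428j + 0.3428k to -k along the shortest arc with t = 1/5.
0.7715 - 0.3024j + 0.5597k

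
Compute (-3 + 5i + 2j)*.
-3 - 5i - 2j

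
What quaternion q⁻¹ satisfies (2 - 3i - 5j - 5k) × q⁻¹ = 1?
0.0317 + 0.0476i + 0.0794j + 0.0794k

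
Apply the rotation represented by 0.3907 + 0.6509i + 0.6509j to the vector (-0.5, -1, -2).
(-1.941, 0.441, 1.135)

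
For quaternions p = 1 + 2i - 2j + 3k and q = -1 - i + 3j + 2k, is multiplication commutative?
No: pq = 1 - 16i - 2j + 3k ≠ 1 + 10i + 12j - 5k = qp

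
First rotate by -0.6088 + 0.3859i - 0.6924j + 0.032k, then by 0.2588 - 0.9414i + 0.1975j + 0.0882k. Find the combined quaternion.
0.3397 + 0.7404i - 0.2353j + 0.5302k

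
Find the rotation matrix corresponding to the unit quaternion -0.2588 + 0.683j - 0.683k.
[[-0.866, -0.3535, -0.3535], [0.3535, 0.067, -0.933], [0.3535, -0.933, 0.067]]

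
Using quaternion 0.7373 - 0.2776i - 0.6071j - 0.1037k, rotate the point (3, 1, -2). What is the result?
(2.889, 0.306, 2.358)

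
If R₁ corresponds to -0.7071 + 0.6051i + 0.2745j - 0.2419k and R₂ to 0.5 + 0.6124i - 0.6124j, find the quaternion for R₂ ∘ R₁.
-0.556 + 0.0177i + 0.7184j + 0.4177k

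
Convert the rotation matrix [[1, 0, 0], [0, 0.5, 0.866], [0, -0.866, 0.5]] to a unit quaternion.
0.866 - 0.5i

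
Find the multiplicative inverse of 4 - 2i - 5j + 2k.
0.0816 + 0.0408i + 0.102j - 0.0408k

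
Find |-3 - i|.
√10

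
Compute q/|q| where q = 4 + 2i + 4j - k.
0.6576 + 0.3288i + 0.6576j - 0.1644k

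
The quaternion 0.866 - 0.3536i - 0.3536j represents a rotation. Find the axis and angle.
axis = (-√2/2, -√2/2, 0), θ = π/3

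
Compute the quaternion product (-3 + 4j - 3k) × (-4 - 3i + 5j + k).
-5 + 28i - 22j + 21k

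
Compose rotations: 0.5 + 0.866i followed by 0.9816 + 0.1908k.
0.4908 + 0.8501i + 0.1652j + 0.0954k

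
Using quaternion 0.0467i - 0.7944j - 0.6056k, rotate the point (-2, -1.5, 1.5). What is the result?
(2.018, 1.198, -1.73)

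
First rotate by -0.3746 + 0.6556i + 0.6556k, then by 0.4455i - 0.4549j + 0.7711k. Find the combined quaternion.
-0.7976 - 0.4651i + 0.3839j + 0.0094k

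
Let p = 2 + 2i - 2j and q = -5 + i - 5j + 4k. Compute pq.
-22 - 16i - 8j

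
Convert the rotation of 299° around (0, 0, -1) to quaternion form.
-0.8616 - 0.5075k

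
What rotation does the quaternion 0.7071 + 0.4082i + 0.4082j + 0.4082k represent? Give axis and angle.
axis = (√3/3, √3/3, √3/3), θ = π/2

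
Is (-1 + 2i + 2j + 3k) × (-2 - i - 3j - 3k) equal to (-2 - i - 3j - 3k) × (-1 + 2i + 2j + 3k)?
No: pq = 19 + 2j - 7k ≠ 19 - 6i - 4j + k = qp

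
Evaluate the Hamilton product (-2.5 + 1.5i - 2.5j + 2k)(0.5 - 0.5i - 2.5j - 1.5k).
-3.75 + 10.75i + 6.25j - 0.25k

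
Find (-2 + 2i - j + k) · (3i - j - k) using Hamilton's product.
-6 - 4i + 7j + 3k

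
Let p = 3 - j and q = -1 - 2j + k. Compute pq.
-5 - i - 5j + 3k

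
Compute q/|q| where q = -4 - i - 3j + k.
-0.7698 - 0.1925i - 0.5774j + 0.1925k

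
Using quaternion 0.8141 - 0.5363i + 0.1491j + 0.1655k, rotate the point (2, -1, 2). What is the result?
(2.361, 1.694, 0.744)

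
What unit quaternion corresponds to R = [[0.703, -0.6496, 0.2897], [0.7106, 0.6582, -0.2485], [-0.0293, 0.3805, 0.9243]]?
0.9063 + 0.1735i + 0.088j + 0.3752k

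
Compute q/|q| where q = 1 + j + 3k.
0.3015 + 0.3015j + 0.9045k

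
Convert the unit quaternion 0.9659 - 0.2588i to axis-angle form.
axis = (-1, 0, 0), θ = π/6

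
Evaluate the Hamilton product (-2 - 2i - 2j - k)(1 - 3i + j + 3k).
-3 - i + 5j - 15k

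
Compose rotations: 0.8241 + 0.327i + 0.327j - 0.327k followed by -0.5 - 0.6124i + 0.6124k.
-0.0115 - 0.8684i - 0.1635j + 0.4679k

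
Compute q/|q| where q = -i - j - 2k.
-0.4082i - 0.4082j - 0.8165k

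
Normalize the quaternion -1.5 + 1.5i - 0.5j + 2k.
-0.5071 + 0.5071i - 0.169j + 0.6761k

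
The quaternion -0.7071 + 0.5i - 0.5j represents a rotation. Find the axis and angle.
axis = (√2/2, -√2/2, 0), θ = 3π/2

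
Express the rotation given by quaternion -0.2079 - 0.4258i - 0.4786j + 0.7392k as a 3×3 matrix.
[[-0.5509, 0.7149, -0.4305], [0.1002, -0.4554, -0.8846], [-0.8285, -0.5305, 0.1793]]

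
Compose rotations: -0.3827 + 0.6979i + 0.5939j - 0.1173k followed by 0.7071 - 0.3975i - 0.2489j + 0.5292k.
0.2167 + 0.3605i + 0.8379j - 0.3478k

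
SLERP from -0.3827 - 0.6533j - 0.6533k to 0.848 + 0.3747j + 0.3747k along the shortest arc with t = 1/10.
-0.4392 - 0.6353j - 0.6353k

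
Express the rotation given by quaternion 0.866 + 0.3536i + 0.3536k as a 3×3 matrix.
[[0.7499, -0.6124, 0.2501], [0.6124, 0.4999, -0.6124], [0.2501, 0.6124, 0.7499]]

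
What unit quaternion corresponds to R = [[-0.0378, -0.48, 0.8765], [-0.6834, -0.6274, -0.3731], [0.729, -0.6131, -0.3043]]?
-0.0872 + 0.6881i - 0.4227j + 0.5833k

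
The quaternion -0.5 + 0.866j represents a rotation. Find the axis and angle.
axis = (0, 1, 0), θ = 4π/3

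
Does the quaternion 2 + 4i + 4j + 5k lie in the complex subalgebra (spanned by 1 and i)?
No. The quaternion 2 + 4i + 4j + 5k has j-coefficient y = 4 and k-coefficient z = 5, not both zero, so it does not lie in the complex subalgebra spanned by 1 and i.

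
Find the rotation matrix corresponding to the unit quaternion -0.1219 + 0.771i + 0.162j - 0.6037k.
[[0.2186, 0.1026, -0.9704], [0.397, -0.9178, -0.0076], [-0.8914, -0.3836, -0.2414]]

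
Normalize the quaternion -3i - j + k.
-0.9045i - 0.3015j + 0.3015k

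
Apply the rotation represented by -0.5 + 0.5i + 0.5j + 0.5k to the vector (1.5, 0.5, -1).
(0.5, -1, 1.5)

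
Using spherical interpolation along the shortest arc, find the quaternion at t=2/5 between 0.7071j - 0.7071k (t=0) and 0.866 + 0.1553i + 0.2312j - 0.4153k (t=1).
0.4133 + 0.0741i + 0.5963j - 0.6842k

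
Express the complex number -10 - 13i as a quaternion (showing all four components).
-10 - 13i + 0j + 0k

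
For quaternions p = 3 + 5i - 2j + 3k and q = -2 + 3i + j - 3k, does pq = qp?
No: pq = -10 + 2i + 31j - 4k ≠ -10 - 4i - 17j - 26k = qp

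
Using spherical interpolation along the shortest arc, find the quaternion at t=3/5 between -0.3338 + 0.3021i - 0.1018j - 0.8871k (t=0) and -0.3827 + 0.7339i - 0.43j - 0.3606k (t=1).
-0.3909 + 0.6022i - 0.3201j - 0.6181k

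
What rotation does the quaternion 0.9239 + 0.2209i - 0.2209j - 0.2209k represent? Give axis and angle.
axis = (√3/3, -√3/3, -√3/3), θ = π/4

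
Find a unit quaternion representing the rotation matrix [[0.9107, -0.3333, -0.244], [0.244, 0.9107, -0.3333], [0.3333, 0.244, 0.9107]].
0.9659 + 0.1494i - 0.1494j + 0.1494k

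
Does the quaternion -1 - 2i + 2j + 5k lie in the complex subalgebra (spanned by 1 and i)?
No. The quaternion -1 - 2i + 2j + 5k has j-coefficient y = 2 and k-coefficient z = 5, not both zero, so it does not lie in the complex subalgebra spanned by 1 and i.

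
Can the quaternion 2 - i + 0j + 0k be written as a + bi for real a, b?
Yes. The quaternion 2 - i has j- and k-coefficients y = z = 0, so it lies in the complex subalgebra spanned by 1 and i.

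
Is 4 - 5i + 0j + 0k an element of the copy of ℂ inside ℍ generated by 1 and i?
Yes. The quaternion 4 - 5i has j- and k-coefficients y = z = 0, so it lies in the complex subalgebra spanned by 1 and i.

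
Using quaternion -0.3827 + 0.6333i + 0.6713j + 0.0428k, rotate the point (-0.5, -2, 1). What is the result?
(-2.273, -0.255, -0.133)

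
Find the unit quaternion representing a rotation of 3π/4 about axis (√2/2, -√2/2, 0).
0.3827 + 0.6533i - 0.6533j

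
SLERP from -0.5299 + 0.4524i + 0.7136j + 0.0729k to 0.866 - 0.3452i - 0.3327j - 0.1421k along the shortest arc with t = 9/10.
-0.842 + 0.3609i + 0.3769j + 0.1367k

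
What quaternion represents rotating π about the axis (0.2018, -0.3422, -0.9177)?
0.2018i - 0.3422j - 0.9177k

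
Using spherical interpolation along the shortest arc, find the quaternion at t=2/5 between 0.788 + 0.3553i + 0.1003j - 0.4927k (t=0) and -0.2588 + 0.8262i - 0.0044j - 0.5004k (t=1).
0.4326 + 0.6674i + 0.0694j - 0.6022k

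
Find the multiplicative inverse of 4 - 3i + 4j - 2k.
0.0889 + 0.0667i - 0.0889j + 0.0444k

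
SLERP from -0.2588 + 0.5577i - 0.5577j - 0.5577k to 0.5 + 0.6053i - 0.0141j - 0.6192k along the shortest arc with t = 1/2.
0.1365 + 0.6581i - 0.3236j - 0.666k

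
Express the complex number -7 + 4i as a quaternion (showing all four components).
-7 + 4i + 0j + 0k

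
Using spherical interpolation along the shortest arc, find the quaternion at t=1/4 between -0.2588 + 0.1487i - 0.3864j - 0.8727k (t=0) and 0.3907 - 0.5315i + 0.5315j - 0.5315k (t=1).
-0.0907 - 0.0601i - 0.1544j - 0.982k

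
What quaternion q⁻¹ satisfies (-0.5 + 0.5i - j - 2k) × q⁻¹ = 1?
-0.0909 - 0.0909i + 0.1818j + 0.3636k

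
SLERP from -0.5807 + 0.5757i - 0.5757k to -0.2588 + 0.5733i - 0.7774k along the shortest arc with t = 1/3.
-0.4806 + 0.5844i - 0.6539k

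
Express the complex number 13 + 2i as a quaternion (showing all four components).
13 + 2i + 0j + 0k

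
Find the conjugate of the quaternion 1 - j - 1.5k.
1 + j + 1.5k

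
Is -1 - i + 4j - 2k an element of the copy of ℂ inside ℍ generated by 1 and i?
No. The quaternion -1 - i + 4j - 2k has j-coefficient y = 4 and k-coefficient z = -2, not both zero, so it does not lie in the complex subalgebra spanned by 1 and i.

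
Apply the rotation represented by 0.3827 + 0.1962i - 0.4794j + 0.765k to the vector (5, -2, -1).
(-1.536, 3.366, 4.039)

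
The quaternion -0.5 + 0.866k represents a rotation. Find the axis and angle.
axis = (0, 0, 1), θ = 4π/3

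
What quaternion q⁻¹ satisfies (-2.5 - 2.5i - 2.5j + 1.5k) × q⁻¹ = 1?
-0.119 + 0.119i + 0.119j - 0.0714k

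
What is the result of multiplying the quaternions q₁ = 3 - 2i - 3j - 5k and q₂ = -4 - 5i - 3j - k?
-36 - 19i + 26j + 8k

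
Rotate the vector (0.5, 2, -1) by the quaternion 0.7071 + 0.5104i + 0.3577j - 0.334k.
(1.771, 1.419, 0.319)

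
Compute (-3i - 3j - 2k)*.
3i + 3j + 2k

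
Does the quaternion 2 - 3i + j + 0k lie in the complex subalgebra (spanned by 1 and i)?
No. The quaternion 2 - 3i + j has j-coefficient y = 1 and k-coefficient z = 0, not both zero, so it does not lie in the complex subalgebra spanned by 1 and i.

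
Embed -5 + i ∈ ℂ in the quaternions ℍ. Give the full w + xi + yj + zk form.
-5 + i + 0j + 0k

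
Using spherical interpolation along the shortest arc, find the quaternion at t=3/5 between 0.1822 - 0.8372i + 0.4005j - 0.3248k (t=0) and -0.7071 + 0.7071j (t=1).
-0.4385 - 0.4546i + 0.7549j - 0.1764k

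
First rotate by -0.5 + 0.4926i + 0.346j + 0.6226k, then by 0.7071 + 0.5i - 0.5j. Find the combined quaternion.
-0.4269 - 0.213i + 0.1834j + 0.8595k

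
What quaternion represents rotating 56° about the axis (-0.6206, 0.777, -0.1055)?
0.8829 - 0.2914i + 0.3648j - 0.0495k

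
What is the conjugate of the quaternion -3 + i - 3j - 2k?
-3 - i + 3j + 2k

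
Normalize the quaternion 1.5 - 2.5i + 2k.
0.4243 - 0.7071i + 0.5657k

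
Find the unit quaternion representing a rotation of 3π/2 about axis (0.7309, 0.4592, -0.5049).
-0.7071 + 0.5168i + 0.3247j - 0.357k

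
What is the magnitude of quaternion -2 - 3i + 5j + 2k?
√42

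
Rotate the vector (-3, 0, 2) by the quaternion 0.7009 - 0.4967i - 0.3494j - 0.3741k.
(-1.664, 2.447, -2.059)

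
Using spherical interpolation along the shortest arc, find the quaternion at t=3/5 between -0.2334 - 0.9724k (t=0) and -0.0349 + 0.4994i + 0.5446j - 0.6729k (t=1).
-0.1262 + 0.3243i + 0.3537j - 0.8682k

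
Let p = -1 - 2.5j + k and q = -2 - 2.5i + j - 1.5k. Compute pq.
6 + 5.25i + 1.5j - 6.75k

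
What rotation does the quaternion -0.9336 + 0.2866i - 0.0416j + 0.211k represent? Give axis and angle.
axis = (0.7999, -0.1161, 0.5889), θ = 318°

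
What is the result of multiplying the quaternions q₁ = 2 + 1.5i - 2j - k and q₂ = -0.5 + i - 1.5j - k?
-6.5 + 1.75i - 1.5j - 1.75k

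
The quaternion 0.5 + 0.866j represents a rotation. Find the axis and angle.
axis = (0, 1, 0), θ = 2π/3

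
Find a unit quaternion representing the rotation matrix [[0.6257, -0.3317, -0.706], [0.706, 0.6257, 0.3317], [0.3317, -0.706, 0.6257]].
0.8481 - 0.3059i - 0.3059j + 0.3059k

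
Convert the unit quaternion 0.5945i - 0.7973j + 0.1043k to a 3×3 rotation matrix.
[[-0.2931, -0.948, 0.124], [-0.948, 0.2714, -0.1663], [0.124, -0.1663, -0.9782]]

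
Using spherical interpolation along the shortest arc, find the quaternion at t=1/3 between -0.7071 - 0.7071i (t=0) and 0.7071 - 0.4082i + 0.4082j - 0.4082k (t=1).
-0.8854 - 0.3864i - 0.1826j + 0.1826k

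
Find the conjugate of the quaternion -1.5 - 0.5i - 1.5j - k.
-1.5 + 0.5i + 1.5j + k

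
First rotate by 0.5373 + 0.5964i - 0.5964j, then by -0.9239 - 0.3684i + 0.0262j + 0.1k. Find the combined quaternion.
-0.2611 - 0.6893i + 0.6247j + 0.2578k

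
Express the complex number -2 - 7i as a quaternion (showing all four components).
-2 - 7i + 0j + 0k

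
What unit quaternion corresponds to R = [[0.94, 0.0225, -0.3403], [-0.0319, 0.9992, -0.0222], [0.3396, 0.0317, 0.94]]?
0.9848 + 0.0137i - 0.1726j - 0.0138k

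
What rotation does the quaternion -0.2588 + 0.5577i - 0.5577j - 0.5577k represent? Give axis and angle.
axis = (√3/3, -√3/3, -√3/3), θ = 7π/6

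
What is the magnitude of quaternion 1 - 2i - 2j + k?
√10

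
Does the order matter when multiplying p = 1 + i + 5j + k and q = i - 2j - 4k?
Yes: pq = 13 - 17i + 3j - 11k ≠ 13 + 19i - 7j + 3k = qp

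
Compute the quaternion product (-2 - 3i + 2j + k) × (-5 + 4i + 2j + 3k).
15 + 11i - j - 25k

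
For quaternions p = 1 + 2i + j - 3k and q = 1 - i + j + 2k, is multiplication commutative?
No: pq = 8 + 6i + j + 2k ≠ 8 - 4i + 3j - 4k = qp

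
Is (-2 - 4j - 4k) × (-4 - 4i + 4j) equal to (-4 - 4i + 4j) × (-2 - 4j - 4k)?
No: pq = 24 + 24i + 24j ≠ 24 - 8i - 8j + 32k = qp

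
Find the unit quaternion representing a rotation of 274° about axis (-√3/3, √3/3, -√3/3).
-0.7314 - 0.3938i + 0.3938j - 0.3938k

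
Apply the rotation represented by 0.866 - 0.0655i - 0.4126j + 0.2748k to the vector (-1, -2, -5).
(4.088, -1.644, -3.253)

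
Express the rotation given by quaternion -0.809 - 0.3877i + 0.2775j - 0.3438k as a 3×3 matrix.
[[0.6096, -0.7714, -0.1824], [0.3411, 0.463, -0.8181], [0.7156, 0.4365, 0.5454]]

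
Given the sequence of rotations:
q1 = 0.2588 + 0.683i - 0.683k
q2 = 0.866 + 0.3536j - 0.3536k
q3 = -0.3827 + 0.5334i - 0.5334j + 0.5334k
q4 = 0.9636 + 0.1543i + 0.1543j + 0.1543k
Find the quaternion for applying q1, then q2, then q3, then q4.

q2 · q1 = -0.0174 + 0.35i - 0.15j - 0.9245k
q3 · q2 · q1 = 0.2331 + 0.4299i + 0.7465j + 0.4512k
q4 · q3 · q2 · q1 = -0.0265 + 0.4047i + 0.752j + 0.5196k
-0.0265 + 0.4047i + 0.752j + 0.5196k


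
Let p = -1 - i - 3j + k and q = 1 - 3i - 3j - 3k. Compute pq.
-10 + 14i - 6j - 2k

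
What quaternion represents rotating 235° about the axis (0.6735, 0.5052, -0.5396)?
-0.4617 + 0.5974i + 0.4481j - 0.4786k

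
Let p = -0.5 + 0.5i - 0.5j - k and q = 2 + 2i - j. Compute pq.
-2.5 - i - 2.5j - 1.5k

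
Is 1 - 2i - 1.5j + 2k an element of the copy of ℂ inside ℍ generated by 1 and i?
No. The quaternion 1 - 2i - 1.5j + 2k has j-coefficient y = -1.5 and k-coefficient z = 2, not both zero, so it does not lie in the complex subalgebra spanned by 1 and i.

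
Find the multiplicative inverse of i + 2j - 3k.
-0.0714i - 0.1429j + 0.2143k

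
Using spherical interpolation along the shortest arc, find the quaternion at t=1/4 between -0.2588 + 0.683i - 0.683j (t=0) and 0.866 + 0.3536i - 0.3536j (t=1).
0.0654 + 0.7056i - 0.7056j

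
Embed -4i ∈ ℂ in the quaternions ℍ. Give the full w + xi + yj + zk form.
0 - 4i + 0j + 0k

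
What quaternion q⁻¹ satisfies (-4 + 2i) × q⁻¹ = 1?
-0.2 - 0.1i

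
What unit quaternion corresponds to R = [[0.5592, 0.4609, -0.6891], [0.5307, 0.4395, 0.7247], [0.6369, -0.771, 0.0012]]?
0.7071 - 0.5288i - 0.4688j + 0.0247k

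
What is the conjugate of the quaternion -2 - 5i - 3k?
-2 + 5i + 3k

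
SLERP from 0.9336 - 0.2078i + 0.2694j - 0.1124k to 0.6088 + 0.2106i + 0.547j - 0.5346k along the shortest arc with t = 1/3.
0.8775 - 0.0697i + 0.388j - 0.2731k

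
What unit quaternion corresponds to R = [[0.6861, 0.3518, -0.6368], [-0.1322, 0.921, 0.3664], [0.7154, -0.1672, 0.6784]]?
0.9063 - 0.1472i - 0.373j - 0.1335k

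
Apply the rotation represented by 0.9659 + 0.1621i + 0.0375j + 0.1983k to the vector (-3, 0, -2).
(-3.029, -0.589, -1.865)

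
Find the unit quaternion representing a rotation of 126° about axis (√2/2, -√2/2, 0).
0.454 + 0.63i - 0.63j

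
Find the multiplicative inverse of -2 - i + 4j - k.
-0.0909 + 0.0455i - 0.1818j + 0.0455k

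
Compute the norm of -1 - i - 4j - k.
√19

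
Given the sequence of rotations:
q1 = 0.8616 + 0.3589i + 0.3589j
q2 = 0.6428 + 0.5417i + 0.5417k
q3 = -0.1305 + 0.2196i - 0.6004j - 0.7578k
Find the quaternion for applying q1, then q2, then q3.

q2 · q1 = 0.3594 + 0.503i + 0.4251j + 0.6611k
q3 · q2 · q1 = 0.5989 - 0.0615i - 0.7976j + 0.0367k
0.5989 - 0.0615i - 0.7976j + 0.0367k


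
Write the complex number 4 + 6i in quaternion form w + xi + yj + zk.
4 + 6i + 0j + 0k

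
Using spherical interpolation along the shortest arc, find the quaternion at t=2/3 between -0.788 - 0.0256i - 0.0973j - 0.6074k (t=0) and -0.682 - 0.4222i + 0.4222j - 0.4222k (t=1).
-0.7594 - 0.3041i + 0.26j - 0.513k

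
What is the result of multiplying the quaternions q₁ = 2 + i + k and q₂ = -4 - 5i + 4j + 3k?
-6 - 18i + 6k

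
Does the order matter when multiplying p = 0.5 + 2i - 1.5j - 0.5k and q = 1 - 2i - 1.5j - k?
Yes: pq = 1.75 + 1.75i + 0.75j - 7k ≠ 1.75 + 0.25i - 5.25j + 5k = qp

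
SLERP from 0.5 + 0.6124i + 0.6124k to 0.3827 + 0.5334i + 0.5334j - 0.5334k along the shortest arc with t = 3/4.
0.5071 + 0.6777i + 0.4669j - 0.2562k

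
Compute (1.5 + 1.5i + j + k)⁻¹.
0.2308 - 0.2308i - 0.1538j - 0.1538k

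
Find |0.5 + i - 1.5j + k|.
2.121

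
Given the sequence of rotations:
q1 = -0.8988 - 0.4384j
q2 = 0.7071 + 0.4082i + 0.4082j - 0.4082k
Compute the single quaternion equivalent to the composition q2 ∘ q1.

q2 · q1 = -0.4566 - 0.5458i - 0.6769j + 0.1879k
-0.4566 - 0.5458i - 0.6769j + 0.1879k


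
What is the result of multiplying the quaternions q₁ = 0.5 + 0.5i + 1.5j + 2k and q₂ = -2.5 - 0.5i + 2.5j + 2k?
-8.75 - 3.5i - 4.5j - 2k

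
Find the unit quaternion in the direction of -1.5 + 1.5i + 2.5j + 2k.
-0.3906 + 0.3906i + 0.6509j + 0.5208k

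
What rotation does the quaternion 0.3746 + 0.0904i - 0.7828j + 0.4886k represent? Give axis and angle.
axis = (0.0975, -0.8443, 0.527), θ = 136°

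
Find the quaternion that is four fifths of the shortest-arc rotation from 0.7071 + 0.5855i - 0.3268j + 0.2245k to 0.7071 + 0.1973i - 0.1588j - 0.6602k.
0.7733 + 0.3082i - 0.2137j - 0.5113k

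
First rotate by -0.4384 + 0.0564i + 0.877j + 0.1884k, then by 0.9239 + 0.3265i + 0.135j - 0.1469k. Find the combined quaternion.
-0.5142 + 0.0632i + 0.6813j + 0.5172k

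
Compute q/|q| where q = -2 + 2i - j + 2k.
-0.5547 + 0.5547i - 0.2774j + 0.5547k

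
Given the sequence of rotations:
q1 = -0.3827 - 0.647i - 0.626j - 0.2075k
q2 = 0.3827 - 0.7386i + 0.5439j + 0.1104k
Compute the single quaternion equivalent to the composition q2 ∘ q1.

q2 · q1 = -0.2609 - 0.0087i - 0.6724j + 0.6926k
-0.2609 - 0.0087i - 0.6724j + 0.6926k


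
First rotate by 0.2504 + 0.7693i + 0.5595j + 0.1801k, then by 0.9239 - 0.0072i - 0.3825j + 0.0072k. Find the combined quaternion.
0.4496 + 0.636i + 0.428j + 0.4584k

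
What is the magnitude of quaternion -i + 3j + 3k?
√19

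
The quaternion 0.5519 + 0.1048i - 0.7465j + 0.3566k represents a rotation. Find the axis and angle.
axis = (0.1257, -0.8952, 0.4276), θ = 113°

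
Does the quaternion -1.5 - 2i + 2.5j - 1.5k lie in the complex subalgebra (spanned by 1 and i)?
No. The quaternion -1.5 - 2i + 2.5j - 1.5k has j-coefficient y = 2.5 and k-coefficient z = -1.5, not both zero, so it does not lie in the complex subalgebra spanned by 1 and i.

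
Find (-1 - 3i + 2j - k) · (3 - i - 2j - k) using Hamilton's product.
-3 - 12i + 6j + 6k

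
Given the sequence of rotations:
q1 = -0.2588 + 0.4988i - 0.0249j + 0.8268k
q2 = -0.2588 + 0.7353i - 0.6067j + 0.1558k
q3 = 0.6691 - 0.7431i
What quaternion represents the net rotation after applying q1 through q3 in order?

q2 · q1 = -0.4437 - 0.8171i - 0.3668j + 0.03k
q3 · q2 · q1 = -0.9041 - 0.217i - 0.2231j + 0.2926k
-0.9041 - 0.217i - 0.2231j + 0.2926k


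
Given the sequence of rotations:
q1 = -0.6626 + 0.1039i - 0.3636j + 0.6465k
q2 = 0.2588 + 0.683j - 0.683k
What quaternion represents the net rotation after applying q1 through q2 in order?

q2 · q1 = 0.5184 + 0.2201i - 0.6176j + 0.5489k
0.5184 + 0.2201i - 0.6176j + 0.5489k


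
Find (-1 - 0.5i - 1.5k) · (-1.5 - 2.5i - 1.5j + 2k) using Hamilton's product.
3.25 + i + 6.25j + k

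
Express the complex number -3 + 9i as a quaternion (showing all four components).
-3 + 9i + 0j + 0k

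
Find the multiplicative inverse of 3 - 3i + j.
0.1579 + 0.1579i - 0.0526j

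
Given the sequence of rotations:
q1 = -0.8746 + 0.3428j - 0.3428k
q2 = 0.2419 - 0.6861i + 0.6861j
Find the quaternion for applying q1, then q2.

q2 · q1 = -0.4468 + 0.3649i - 0.7523j - 0.3181k
-0.4468 + 0.3649i - 0.7523j - 0.3181k


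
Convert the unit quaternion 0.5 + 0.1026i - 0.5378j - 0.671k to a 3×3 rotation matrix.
[[-0.4789, 0.5606, -0.6755], [-0.7814, 0.0785, 0.6191], [0.4001, 0.8243, 0.4005]]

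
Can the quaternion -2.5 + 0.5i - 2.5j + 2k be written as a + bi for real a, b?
No. The quaternion -2.5 + 0.5i - 2.5j + 2k has j-coefficient y = -2.5 and k-coefficient z = 2, not both zero, so it does not lie in the complex subalgebra spanned by 1 and i.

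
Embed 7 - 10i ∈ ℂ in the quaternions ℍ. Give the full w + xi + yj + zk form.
7 - 10i + 0j + 0k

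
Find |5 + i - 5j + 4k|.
√67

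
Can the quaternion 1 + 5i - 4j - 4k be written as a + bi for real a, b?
No. The quaternion 1 + 5i - 4j - 4k has j-coefficient y = -4 and k-coefficient z = -4, not both zero, so it does not lie in the complex subalgebra spanned by 1 and i.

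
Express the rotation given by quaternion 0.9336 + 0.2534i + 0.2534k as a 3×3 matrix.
[[0.8716, -0.4731, 0.1284], [0.4731, 0.7432, -0.4731], [0.1284, 0.4731, 0.8716]]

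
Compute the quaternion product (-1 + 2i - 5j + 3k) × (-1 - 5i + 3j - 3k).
35 + 9i - 7j - 19k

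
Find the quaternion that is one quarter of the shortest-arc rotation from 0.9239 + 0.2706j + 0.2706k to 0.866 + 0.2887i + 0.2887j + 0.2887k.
0.9169 + 0.0732i + 0.2774j + 0.2774k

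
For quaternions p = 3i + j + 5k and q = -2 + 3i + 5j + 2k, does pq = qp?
No: pq = -24 - 29i + 7j + 2k ≠ -24 + 17i - 11j - 22k = qp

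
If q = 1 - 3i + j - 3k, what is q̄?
1 + 3i - j + 3k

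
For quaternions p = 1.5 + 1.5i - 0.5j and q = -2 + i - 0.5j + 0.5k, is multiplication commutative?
No: pq = -4.75 - 1.75i - 0.5j + 0.5k ≠ -4.75 - 1.25i + j + k = qp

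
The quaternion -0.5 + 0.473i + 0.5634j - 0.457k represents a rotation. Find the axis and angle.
axis = (0.5462, 0.6506, -0.5277), θ = 4π/3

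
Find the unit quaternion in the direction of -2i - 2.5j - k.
-0.5963i - 0.7454j - 0.2981k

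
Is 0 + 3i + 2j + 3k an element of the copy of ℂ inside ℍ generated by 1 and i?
No. The quaternion 3i + 2j + 3k has j-coefficient y = 2 and k-coefficient z = 3, not both zero, so it does not lie in the complex subalgebra spanned by 1 and i.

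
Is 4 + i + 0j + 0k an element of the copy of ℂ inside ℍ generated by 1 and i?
Yes. The quaternion 4 + i has j- and k-coefficients y = z = 0, so it lies in the complex subalgebra spanned by 1 and i.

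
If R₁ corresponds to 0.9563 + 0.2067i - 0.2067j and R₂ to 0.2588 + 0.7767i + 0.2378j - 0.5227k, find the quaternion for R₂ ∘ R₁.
0.1361 + 0.6882i + 0.0659j - 0.7096k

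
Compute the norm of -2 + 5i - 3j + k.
√39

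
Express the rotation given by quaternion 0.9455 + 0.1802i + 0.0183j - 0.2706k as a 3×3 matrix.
[[0.8529, 0.5183, -0.0629], [-0.5051, 0.7886, -0.3507], [-0.1321, 0.3309, 0.9344]]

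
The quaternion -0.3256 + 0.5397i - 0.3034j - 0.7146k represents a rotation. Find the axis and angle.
axis = (0.5708, -0.3209, -0.7558), θ = 218°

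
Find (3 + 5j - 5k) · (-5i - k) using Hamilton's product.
-5 - 20i + 25j + 22k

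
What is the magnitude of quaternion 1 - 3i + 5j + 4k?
√51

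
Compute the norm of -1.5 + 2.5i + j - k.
3.24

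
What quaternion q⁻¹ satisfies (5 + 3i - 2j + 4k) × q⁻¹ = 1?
0.0926 - 0.0556i + 0.037j - 0.0741k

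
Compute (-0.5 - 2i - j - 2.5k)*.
-0.5 + 2i + j + 2.5k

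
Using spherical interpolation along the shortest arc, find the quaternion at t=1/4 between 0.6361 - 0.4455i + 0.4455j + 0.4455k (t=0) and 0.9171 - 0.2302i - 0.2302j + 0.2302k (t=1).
0.7566 - 0.4153i + 0.2873j + 0.4153k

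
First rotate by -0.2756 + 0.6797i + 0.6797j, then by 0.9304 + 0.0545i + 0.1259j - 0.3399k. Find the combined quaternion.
-0.379 + 0.8484i + 0.3667j + 0.0451k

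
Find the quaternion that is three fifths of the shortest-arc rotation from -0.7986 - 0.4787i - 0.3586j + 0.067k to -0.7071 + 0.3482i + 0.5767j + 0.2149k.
-0.9508 + 0.0059i + 0.24j + 0.1958k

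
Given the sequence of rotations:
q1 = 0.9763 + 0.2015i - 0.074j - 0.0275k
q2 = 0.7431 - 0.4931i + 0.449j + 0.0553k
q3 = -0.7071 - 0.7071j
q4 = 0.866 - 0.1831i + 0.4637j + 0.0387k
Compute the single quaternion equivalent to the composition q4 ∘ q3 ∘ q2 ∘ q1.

q2 · q1 = 0.8596 - 0.3399i + 0.381j - 0.0204k
q3 · q2 · q1 = -0.3384 + 0.2548i - 0.8772j - 0.2259k
q4 · q3 · q2 · q1 = 0.1691 + 0.2118i - 0.9481j - 0.1663k
0.1691 + 0.2118i - 0.9481j - 0.1663k


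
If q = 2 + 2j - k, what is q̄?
2 - 2j + k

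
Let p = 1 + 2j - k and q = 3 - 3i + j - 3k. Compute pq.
-2 - 8i + 10j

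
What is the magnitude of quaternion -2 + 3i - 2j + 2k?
√21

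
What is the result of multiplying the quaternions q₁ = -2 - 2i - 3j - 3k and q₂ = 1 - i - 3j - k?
-16 - 6i + 4j + 2k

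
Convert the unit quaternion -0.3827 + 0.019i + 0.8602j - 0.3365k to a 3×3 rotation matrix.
[[-0.7064, -0.2249, -0.6712], [0.2902, 0.7728, -0.5644], [0.6456, -0.5935, -0.4806]]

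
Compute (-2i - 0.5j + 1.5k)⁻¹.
0.3077i + 0.0769j - 0.2308k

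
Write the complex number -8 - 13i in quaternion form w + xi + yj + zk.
-8 - 13i + 0j + 0k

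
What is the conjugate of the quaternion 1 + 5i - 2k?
1 - 5i + 2k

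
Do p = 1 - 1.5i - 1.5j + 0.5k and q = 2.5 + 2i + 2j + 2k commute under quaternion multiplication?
No: pq = 7.5 - 5.75i + 2.25j + 3.25k ≠ 7.5 + 2.25i - 5.75j + 3.25k = qp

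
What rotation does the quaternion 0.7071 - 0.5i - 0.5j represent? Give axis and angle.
axis = (-√2/2, -√2/2, 0), θ = π/2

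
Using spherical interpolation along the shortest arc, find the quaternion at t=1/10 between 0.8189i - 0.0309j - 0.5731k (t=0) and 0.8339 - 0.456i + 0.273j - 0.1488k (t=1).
-0.1106 + 0.8406i - 0.0656j - 0.5262k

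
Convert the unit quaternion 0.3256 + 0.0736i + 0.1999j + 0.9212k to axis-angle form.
axis = (0.0778, 0.2114, 0.9743), θ = 142°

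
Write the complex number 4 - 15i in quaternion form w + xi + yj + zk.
4 - 15i + 0j + 0k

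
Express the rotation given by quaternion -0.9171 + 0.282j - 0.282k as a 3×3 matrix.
[[0.6819, -0.5172, -0.5172], [0.5172, 0.841, -0.159], [0.5172, -0.159, 0.841]]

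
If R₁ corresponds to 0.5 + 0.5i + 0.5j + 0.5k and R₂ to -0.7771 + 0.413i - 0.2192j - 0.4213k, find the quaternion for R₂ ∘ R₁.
-0.2748 - 0.081i - 0.9153j - 0.2831k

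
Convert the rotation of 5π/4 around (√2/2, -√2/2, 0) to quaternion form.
-0.3827 + 0.6533i - 0.6533j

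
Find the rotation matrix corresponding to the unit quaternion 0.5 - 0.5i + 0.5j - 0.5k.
[[0, 0, 1], [-1, 0, 0], [0, -1, 0]]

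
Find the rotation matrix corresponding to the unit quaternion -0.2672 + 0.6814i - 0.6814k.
[[0.0714, -0.3641, -0.9286], [0.3641, -0.8572, 0.3641], [-0.9286, -0.3641, 0.0714]]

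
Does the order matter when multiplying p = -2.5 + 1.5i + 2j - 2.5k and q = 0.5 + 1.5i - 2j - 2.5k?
Yes: pq = -5.75 - 13i + 6j - k ≠ -5.75 + 7i + 6j + 11k = qp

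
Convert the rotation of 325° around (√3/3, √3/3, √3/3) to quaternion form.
-0.9537 + 0.1736i + 0.1736j + 0.1736k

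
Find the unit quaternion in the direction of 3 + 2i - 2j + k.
0.7071 + 0.4714i - 0.4714j + 0.2357k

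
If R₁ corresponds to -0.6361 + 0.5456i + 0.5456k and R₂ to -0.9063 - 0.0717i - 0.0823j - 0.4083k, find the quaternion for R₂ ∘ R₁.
0.8384 - 0.4938i - 0.1313j - 0.1899k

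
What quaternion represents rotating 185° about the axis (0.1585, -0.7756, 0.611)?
-0.0436 + 0.1583i - 0.7749j + 0.6104k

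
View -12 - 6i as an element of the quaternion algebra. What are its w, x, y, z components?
-12 - 6i + 0j + 0k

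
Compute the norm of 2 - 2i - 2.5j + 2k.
4.272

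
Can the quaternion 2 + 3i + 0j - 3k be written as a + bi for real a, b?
No. The quaternion 2 + 3i - 3k has j-coefficient y = 0 and k-coefficient z = -3, not both zero, so it does not lie in the complex subalgebra spanned by 1 and i.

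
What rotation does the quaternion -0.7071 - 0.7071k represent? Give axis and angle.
axis = (0, 0, -1), θ = 3π/2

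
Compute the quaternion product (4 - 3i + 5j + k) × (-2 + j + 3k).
-16 + 20i + 3j + 7k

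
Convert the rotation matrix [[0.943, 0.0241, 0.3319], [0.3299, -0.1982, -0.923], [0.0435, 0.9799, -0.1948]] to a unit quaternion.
0.6225 + 0.7642i + 0.1158j + 0.1228k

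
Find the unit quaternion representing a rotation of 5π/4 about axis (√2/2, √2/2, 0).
-0.3827 + 0.6533i + 0.6533j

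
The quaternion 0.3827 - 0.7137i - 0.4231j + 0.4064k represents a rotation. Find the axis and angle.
axis = (-0.7725, -0.458, 0.4399), θ = 3π/4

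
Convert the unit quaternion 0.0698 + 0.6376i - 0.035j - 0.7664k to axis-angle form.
axis = (0.6392, -0.0351, -0.7683), θ = 172°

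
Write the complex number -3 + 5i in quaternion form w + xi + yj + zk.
-3 + 5i + 0j + 0k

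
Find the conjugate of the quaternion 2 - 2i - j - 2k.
2 + 2i + j + 2k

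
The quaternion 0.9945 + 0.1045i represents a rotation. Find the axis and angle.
axis = (1, 0, 0), θ = 12°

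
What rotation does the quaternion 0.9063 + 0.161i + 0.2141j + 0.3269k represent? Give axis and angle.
axis = (0.3809, 0.5066, 0.7735), θ = 50°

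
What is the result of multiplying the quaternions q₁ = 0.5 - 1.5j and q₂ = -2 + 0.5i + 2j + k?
2 - 1.25i + 4j + 1.25k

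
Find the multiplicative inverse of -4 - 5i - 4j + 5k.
-0.0488 + 0.061i + 0.0488j - 0.061k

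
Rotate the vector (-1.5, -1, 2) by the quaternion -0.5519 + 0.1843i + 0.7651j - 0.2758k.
(-1.386, -2.097, -0.966)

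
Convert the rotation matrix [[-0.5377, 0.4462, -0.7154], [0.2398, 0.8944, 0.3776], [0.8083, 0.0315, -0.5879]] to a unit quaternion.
-0.4384 + 0.1974i + 0.8689j + 0.1177k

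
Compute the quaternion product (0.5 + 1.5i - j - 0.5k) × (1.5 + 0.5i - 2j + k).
-1.5 + 0.5i - 4.25j - 2.75k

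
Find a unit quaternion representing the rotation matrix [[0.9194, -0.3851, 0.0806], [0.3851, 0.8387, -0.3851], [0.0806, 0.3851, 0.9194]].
0.9588 + 0.2008i + 0.2008k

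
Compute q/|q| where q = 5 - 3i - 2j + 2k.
0.7715 - 0.4629i - 0.3086j + 0.3086k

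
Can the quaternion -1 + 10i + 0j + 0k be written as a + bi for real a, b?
Yes. The quaternion -1 + 10i has j- and k-coefficients y = z = 0, so it lies in the complex subalgebra spanned by 1 and i.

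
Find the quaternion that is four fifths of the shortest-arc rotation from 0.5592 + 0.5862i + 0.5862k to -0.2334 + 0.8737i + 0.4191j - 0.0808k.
-0.0617 + 0.9234i + 0.3703j + 0.0801k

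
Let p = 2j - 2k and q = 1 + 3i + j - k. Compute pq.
-4 - 4j - 8k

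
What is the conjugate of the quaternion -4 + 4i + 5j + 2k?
-4 - 4i - 5j - 2k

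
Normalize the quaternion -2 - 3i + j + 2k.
-0.4714 - 0.7071i + 0.2357j + 0.4714k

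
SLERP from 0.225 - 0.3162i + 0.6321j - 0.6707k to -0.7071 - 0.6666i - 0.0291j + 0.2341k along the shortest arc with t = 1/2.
0.6218 + 0.2337i + 0.4411j - 0.6035k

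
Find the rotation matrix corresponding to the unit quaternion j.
[[-1, 0, 0], [0, 1, 0], [0, 0, -1]]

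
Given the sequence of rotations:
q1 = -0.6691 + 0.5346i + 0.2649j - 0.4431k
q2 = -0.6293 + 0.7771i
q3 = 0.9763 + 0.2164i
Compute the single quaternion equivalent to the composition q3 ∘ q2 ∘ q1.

q2 · q1 = 0.0056 - 0.8564i + 0.1776j + 0.4847k
q3 · q2 · q1 = 0.1908 - 0.8349i + 0.0685j + 0.5116k
0.1908 - 0.8349i + 0.0685j + 0.5116k


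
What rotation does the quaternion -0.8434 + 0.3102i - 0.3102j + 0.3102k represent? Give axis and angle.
axis = (√3/3, -√3/3, √3/3), θ = 295°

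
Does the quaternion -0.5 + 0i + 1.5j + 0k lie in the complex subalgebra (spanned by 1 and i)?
No. The quaternion -0.5 + 1.5j has j-coefficient y = 1.5 and k-coefficient z = 0, not both zero, so it does not lie in the complex subalgebra spanned by 1 and i.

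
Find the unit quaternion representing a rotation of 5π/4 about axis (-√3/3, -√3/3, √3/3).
-0.3827 - 0.5334i - 0.5334j + 0.5334k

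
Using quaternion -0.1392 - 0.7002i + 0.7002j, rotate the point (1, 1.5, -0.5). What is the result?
(-1.354, -0.854, 0.968)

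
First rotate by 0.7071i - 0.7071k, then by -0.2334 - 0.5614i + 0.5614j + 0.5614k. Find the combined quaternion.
0.7939 - 0.562i - 0.2319k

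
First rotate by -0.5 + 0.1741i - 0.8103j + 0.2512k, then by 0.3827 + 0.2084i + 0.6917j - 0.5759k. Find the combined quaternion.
0.4775 - 0.3305i - 0.8086j + 0.0948k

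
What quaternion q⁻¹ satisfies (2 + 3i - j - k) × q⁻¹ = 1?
0.1333 - 0.2i + 0.0667j + 0.0667k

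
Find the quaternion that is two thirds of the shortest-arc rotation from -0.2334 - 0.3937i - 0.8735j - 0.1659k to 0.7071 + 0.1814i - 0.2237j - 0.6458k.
0.485 - 0.0364i - 0.6099j - 0.6256k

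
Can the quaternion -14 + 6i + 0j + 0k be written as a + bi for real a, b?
Yes. The quaternion -14 + 6i has j- and k-coefficients y = z = 0, so it lies in the complex subalgebra spanned by 1 and i.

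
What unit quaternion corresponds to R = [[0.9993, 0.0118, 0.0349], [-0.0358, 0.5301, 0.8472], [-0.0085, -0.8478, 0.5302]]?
0.8746 - 0.4845i + 0.0124j - 0.0136k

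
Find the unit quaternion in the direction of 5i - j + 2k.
0.9129i - 0.1826j + 0.3651k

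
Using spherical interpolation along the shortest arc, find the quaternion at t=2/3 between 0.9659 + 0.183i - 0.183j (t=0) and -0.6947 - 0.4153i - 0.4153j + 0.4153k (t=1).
0.8532 + 0.3638i + 0.2282j - 0.296k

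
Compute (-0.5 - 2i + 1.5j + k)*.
-0.5 + 2i - 1.5j - k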